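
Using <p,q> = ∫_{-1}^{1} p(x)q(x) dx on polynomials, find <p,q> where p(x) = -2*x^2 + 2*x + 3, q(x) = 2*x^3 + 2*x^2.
<p,q> = 4

Expand the product: p(x)·q(x) = -4*x^5 + 10*x^3 + 6*x^2.
∫_{-1}^{1} of each monomial x^k gives [2/(k+1) if k even, 0 if k odd]. Integrating term-by-term (or equivalently evaluating the antiderivative F(x) = -2*x^6/3 + 5*x^4/2 + 2*x^3 at the endpoints):
  F(1) − F(−1) = 23/6 − (-1/6) = 4.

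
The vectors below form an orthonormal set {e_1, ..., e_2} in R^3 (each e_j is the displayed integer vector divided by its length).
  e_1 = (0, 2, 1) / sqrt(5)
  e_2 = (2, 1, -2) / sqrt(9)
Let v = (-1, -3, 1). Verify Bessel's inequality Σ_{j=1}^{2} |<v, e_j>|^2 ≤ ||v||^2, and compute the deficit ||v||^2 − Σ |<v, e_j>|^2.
Σ |<v, e_j>|^2 = 94/9; ||v||^2 = 11; deficit = 5/9

Write each e_j = u_j / sqrt(<u_j, u_j>) where u_j is the displayed integer vector. Then <v, e_j> = <v, u_j> / sqrt(<u_j, u_j>), so |<v, e_j>|^2 = <v, u_j>^2 / <u_j, u_j>.
Coefficients: <v, e_1> = -5/sqrt(5), <v, e_2> = -7/sqrt(9).
Square and sum: Σ |<v, e_j>|^2 = 94/9.
Compute ||v||^2 = v·v = 11.
Deficit = 11 − 94/9 = 5/9 ≥ 0, confirming Bessel's inequality. (The deficit equals ||v − Σ <v,e_j> e_j||^2, the squared distance from v to span{e_j}.)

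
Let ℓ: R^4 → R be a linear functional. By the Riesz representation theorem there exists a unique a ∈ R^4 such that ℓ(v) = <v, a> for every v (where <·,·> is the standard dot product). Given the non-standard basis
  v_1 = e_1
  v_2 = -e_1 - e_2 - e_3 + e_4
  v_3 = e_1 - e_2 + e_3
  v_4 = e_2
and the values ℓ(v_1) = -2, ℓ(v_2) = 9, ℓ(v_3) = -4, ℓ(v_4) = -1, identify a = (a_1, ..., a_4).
a = (-2, -1, -3, 3)

Write a = (a_1, ..., a_4) in the standard basis. For each basis vector v_i, ℓ(v_i) = <v_i, a> is a linear equation in the a_j's. Collect the n equations into a matrix system V a = ℓ, where row i of V is v_i (expressed in the standard basis). Since V is invertible (lower-triangular with 1s on the diagonal, up to permutation), solve by back-substitution:
  V =
[[1, 0, 0, 0],
 [-1, -1, -1, 1],
 [1, -1, 1, 0],
 [0, 1, 0, 0]]
  V a = (-2, 9, -4, -1)
Solving gives a = (-2, -1, -3, 3).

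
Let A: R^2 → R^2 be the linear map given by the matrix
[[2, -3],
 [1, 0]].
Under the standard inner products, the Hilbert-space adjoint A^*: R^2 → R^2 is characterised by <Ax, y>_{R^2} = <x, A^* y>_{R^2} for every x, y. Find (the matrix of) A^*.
A^* = A^T =
[[2, 1],
 [-3, 0]]

For real matrices with standard dot products, the defining identity <Ax, y> = <x, A^* y> gives (Ax)^T y = x^T (A^*) y, i.e. x^T A^T y = x^T (A^*) y. Since this holds for all x, y, we must have A^* = A^T. Therefore
A^* =
[[2, 1],
 [-3, 0]].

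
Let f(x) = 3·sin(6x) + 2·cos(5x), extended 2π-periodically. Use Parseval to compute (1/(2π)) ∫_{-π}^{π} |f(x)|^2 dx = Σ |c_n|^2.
Σ |c_n|^2 = 13/2

Expand |f|^2 and use orthogonality of {sin(nx), cos(mx)} on [-π, π]:
  ∫_{-π}^{π} sin(nx)^2 dx = π, ∫ cos(mx)^2 dx = π, and cross terms integrate to 0.
So ∫_{-π}^{π} f(x)^2 dx = 3^2 · π + 2^2 · π = (9 + 4)π.
Divide by 2π: (9 + 4)/2 = 13/2.
By Parseval, this equals Σ |c_n|^2.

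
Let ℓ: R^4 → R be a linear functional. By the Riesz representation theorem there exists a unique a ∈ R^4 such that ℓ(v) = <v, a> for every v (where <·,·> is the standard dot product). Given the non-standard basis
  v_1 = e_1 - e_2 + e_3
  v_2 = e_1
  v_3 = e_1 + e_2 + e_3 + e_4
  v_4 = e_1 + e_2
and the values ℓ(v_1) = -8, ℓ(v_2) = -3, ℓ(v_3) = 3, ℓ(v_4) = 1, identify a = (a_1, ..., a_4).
a = (-3, 4, -1, 3)

Write a = (a_1, ..., a_4) in the standard basis. For each basis vector v_i, ℓ(v_i) = <v_i, a> is a linear equation in the a_j's. Collect the n equations into a matrix system V a = ℓ, where row i of V is v_i (expressed in the standard basis). Since V is invertible (lower-triangular with 1s on the diagonal, up to permutation), solve by back-substitution:
  V =
[[1, -1, 1, 0],
 [1, 0, 0, 0],
 [1, 1, 1, 1],
 [1, 1, 0, 0]]
  V a = (-8, -3, 3, 1)
Solving gives a = (-3, 4, -1, 3).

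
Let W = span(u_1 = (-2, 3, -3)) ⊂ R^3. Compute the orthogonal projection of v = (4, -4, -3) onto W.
proj_W(v) = (1, -3/2, 3/2)

Set up U = [u_1 | ... | u_1] ∈ R^(3×1). The projector onto W = col(U) is P = U (U^T U)^(-1) U^T.
Compute U^T U =
  [22],
and U^T v = (-11).
Solve U^T U · c = U^T v for the coefficients: c = (-1/2). The projection is proj_W(v) = U c.
Check: (v - proj_W(v)) · u_1 = 0  (should be 0).
Result: proj_W(v) = (1, -3/2, 3/2).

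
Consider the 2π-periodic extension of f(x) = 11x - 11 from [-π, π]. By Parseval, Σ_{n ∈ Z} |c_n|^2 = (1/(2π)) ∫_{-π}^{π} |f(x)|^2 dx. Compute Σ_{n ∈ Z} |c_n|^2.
Σ |c_n|^2 = 121π^2/3 + 121

Expand and integrate term by term over [-π, π]:
  ∫ (11x)^2 dx = 121·(2π^3/3); ∫ 2·11·(-11)·x dx = 0 (odd integrand); ∫ (-11)^2 dx = 121·2π.
So (1/(2π)) ∫_{-π}^{π} (11x - 11)^2 dx = 121π^2/3 + 121 = 121π^2/3 + 121.
Parseval ⇒ Σ |c_n|^2 = 121π^2/3 + 121.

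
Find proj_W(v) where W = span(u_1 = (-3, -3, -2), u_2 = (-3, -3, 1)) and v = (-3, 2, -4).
proj_W(v) = (-1/2, -1/2, -4)

Set up U = [u_1 | ... | u_2] ∈ R^(3×2). The projector onto W = col(U) is P = U (U^T U)^(-1) U^T.
Compute U^T U =
  [22, 16]
  [16, 19],
and U^T v = (11, -1).
Solve U^T U · c = U^T v for the coefficients: c = (25/18, -11/9). The projection is proj_W(v) = U c.
Check: (v - proj_W(v)) · u_1 = 0  (should be 0).
Check: (v - proj_W(v)) · u_2 = 0  (should be 0).
Result: proj_W(v) = (-1/2, -1/2, -4).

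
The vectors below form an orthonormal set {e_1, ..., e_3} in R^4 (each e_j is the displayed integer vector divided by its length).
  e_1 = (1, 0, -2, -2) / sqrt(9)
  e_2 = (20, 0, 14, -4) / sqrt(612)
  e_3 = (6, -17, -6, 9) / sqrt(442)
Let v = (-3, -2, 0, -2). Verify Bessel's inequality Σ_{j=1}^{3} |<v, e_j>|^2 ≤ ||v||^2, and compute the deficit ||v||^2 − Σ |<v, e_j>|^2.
Σ |<v, e_j>|^2 = 59/13; ||v||^2 = 17; deficit = 162/13

Write each e_j = u_j / sqrt(<u_j, u_j>) where u_j is the displayed integer vector. Then <v, e_j> = <v, u_j> / sqrt(<u_j, u_j>), so |<v, e_j>|^2 = <v, u_j>^2 / <u_j, u_j>.
Coefficients: <v, e_1> = 1/sqrt(9), <v, e_2> = -52/sqrt(612), <v, e_3> = -2/sqrt(442).
Square and sum: Σ |<v, e_j>|^2 = 59/13.
Compute ||v||^2 = v·v = 17.
Deficit = 17 − 59/13 = 162/13 ≥ 0, confirming Bessel's inequality. (The deficit equals ||v − Σ <v,e_j> e_j||^2, the squared distance from v to span{e_j}.)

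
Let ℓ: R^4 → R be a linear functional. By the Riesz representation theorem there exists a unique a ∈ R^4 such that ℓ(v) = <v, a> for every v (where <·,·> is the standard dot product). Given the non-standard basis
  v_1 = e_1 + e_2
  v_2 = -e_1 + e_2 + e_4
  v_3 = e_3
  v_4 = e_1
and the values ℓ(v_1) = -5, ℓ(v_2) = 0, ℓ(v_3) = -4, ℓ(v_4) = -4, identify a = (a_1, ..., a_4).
a = (-4, -1, -4, -3)

Write a = (a_1, ..., a_4) in the standard basis. For each basis vector v_i, ℓ(v_i) = <v_i, a> is a linear equation in the a_j's. Collect the n equations into a matrix system V a = ℓ, where row i of V is v_i (expressed in the standard basis). Since V is invertible (lower-triangular with 1s on the diagonal, up to permutation), solve by back-substitution:
  V =
[[1, 1, 0, 0],
 [-1, 1, 0, 1],
 [0, 0, 1, 0],
 [1, 0, 0, 0]]
  V a = (-5, 0, -4, -4)
Solving gives a = (-4, -1, -4, -3).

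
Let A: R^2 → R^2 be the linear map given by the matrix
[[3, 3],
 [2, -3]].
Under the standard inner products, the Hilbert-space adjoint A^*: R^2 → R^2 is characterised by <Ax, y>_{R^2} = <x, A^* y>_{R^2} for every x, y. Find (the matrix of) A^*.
A^* = A^T =
[[3, 2],
 [3, -3]]

For real matrices with standard dot products, the defining identity <Ax, y> = <x, A^* y> gives (Ax)^T y = x^T (A^*) y, i.e. x^T A^T y = x^T (A^*) y. Since this holds for all x, y, we must have A^* = A^T. Therefore
A^* =
[[3, 2],
 [3, -3]].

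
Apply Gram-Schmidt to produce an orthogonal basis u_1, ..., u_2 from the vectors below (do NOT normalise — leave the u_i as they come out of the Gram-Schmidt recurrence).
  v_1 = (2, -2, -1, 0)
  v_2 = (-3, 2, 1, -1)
Orthogonal basis:
  u_1 = (2, -2, -1, 0)
  u_2 = (-5/9, -4/9, -2/9, -1)

Apply the Gram-Schmidt recurrence
  u_1 = v_1
  u_i = v_i − Σ_{j<i} ((v_i · u_j) / (u_j · u_j)) · u_j.

Step by step this gives:
  u_1 = (2, -2, -1, 0)
  u_2 = (-5/9, -4/9, -2/9, -1)

Orthogonality check:
  u_2 · u_1 = 0 (should be 0)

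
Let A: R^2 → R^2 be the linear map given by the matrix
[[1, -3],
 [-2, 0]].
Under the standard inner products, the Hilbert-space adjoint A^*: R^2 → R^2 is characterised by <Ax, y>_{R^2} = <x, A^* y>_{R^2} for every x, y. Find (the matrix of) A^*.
A^* = A^T =
[[1, -2],
 [-3, 0]]

For real matrices with standard dot products, the defining identity <Ax, y> = <x, A^* y> gives (Ax)^T y = x^T (A^*) y, i.e. x^T A^T y = x^T (A^*) y. Since this holds for all x, y, we must have A^* = A^T. Therefore
A^* =
[[1, -2],
 [-3, 0]].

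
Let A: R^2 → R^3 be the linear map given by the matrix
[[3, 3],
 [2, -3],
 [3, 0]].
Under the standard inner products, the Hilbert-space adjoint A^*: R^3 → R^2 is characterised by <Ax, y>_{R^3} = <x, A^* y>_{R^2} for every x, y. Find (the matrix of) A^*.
A^* = A^T =
[[3, 2, 3],
 [3, -3, 0]]

For real matrices with standard dot products, the defining identity <Ax, y> = <x, A^* y> gives (Ax)^T y = x^T (A^*) y, i.e. x^T A^T y = x^T (A^*) y. Since this holds for all x, y, we must have A^* = A^T. Therefore
A^* =
[[3, 2, 3],
 [3, -3, 0]].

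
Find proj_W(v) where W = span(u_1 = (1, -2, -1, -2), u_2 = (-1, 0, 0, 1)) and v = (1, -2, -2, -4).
proj_W(v) = (20/11, -30/11, -15/11, -35/11)

Set up U = [u_1 | ... | u_2] ∈ R^(4×2). The projector onto W = col(U) is P = U (U^T U)^(-1) U^T.
Compute U^T U =
  [10, -3]
  [-3, 2],
and U^T v = (15, -5).
Solve U^T U · c = U^T v for the coefficients: c = (15/11, -5/11). The projection is proj_W(v) = U c.
Check: (v - proj_W(v)) · u_1 = 0  (should be 0).
Check: (v - proj_W(v)) · u_2 = 0  (should be 0).
Result: proj_W(v) = (20/11, -30/11, -15/11, -35/11).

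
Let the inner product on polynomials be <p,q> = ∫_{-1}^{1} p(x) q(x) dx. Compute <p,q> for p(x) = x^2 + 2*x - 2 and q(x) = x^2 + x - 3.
<p,q> = 52/5

Expand the product: p(x)·q(x) = x^4 + 3*x^3 - 3*x^2 - 8*x + 6.
∫_{-1}^{1} of each monomial x^k gives [2/(k+1) if k even, 0 if k odd]. Integrating term-by-term (or equivalently evaluating the antiderivative F(x) = x^5/5 + 3*x^4/4 - x^3 - 4*x^2 + 6*x at the endpoints):
  F(1) − F(−1) = 39/20 − (-169/20) = 52/5.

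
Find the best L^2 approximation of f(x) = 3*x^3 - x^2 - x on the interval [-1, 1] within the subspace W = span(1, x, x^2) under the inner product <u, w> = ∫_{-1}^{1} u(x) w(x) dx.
g(x) = -x^2 + 4*x/5

The best approximation g ∈ W is the orthogonal projection of f onto W. Writing g = a_0 + a_1 x + a_2 x^2, the coefficients solve the normal equations G · a = b where
  G_{ij} = <φ_i, φ_j> and b_i = <f, φ_i>, with φ_0 = 1, φ_1 = x, φ_2 = x^2.
G =
  [2, 0, 2/3]
  [0, 2/3, 0]
  [2/3, 0, 2/5],
b = (-2/3, 8/15, -2/5).
Solving gives a_0 = 0, a_1 = 4/5, a_2 = -1, so
  g(x) = -x^2 + 4*x/5.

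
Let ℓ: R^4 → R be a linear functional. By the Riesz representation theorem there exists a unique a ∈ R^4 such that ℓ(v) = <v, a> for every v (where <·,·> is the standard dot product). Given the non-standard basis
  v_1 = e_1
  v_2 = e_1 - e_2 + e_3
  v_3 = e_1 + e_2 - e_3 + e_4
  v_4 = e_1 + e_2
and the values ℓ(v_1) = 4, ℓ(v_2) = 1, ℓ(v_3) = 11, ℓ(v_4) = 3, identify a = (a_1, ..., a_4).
a = (4, -1, -4, 4)

Write a = (a_1, ..., a_4) in the standard basis. For each basis vector v_i, ℓ(v_i) = <v_i, a> is a linear equation in the a_j's. Collect the n equations into a matrix system V a = ℓ, where row i of V is v_i (expressed in the standard basis). Since V is invertible (lower-triangular with 1s on the diagonal, up to permutation), solve by back-substitution:
  V =
[[1, 0, 0, 0],
 [1, -1, 1, 0],
 [1, 1, -1, 1],
 [1, 1, 0, 0]]
  V a = (4, 1, 11, 3)
Solving gives a = (4, -1, -4, 4).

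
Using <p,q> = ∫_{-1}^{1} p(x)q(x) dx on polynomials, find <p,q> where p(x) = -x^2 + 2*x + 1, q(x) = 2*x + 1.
<p,q> = 4

Expand the product: p(x)·q(x) = -2*x^3 + 3*x^2 + 4*x + 1.
∫_{-1}^{1} of each monomial x^k gives [2/(k+1) if k even, 0 if k odd]. Integrating term-by-term (or equivalently evaluating the antiderivative F(x) = -x^4/2 + x^3 + 2*x^2 + x at the endpoints):
  F(1) − F(−1) = 7/2 − (-1/2) = 4.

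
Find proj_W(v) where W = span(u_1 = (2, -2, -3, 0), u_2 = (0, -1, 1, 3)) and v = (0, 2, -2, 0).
proj_W(v) = (6/31, 5/31, -20/31, -33/31)

Set up U = [u_1 | ... | u_2] ∈ R^(4×2). The projector onto W = col(U) is P = U (U^T U)^(-1) U^T.
Compute U^T U =
  [17, -1]
  [-1, 11],
and U^T v = (2, -4).
Solve U^T U · c = U^T v for the coefficients: c = (3/31, -11/31). The projection is proj_W(v) = U c.
Check: (v - proj_W(v)) · u_1 = 0  (should be 0).
Check: (v - proj_W(v)) · u_2 = 0  (should be 0).
Result: proj_W(v) = (6/31, 5/31, -20/31, -33/31).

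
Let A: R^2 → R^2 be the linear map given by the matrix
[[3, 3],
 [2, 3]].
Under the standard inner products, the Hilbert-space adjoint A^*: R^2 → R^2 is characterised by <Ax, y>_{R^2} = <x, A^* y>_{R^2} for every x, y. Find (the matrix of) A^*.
A^* = A^T =
[[3, 2],
 [3, 3]]

For real matrices with standard dot products, the defining identity <Ax, y> = <x, A^* y> gives (Ax)^T y = x^T (A^*) y, i.e. x^T A^T y = x^T (A^*) y. Since this holds for all x, y, we must have A^* = A^T. Therefore
A^* =
[[3, 2],
 [3, 3]].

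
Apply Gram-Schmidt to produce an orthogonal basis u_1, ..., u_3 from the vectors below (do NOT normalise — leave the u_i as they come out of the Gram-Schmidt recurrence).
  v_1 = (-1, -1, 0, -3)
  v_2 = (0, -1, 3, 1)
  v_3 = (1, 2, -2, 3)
Orthogonal basis:
  u_1 = (-1, -1, 0, -3)
  u_2 = (-2/11, -13/11, 3, 5/11)
  u_3 = (-25/117, 1/9, 1/39, 4/117)

Apply the Gram-Schmidt recurrence
  u_1 = v_1
  u_i = v_i − Σ_{j<i} ((v_i · u_j) / (u_j · u_j)) · u_j.

Step by step this gives:
  u_1 = (-1, -1, 0, -3)
  u_2 = (-2/11, -13/11, 3, 5/11)
  u_3 = (-25/117, 1/9, 1/39, 4/117)

Orthogonality check:
  u_2 · u_1 = 0 (should be 0)
  u_3 · u_1 = 0 (should be 0)
  u_3 · u_2 = 0 (should be 0)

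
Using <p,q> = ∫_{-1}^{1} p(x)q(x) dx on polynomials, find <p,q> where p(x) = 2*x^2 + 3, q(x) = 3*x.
<p,q> = 0

Expand the product: p(x)·q(x) = 6*x^3 + 9*x.
∫_{-1}^{1} of each monomial x^k gives [2/(k+1) if k even, 0 if k odd]. Integrating term-by-term (or equivalently evaluating the antiderivative F(x) = 3*x^4/2 + 9*x^2/2 at the endpoints):
  F(1) − F(−1) = 6 − (6) = 0.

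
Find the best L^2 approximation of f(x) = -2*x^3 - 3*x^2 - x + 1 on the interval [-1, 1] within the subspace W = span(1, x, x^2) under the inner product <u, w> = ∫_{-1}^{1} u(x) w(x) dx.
g(x) = -3*x^2 - 11*x/5 + 1

The best approximation g ∈ W is the orthogonal projection of f onto W. Writing g = a_0 + a_1 x + a_2 x^2, the coefficients solve the normal equations G · a = b where
  G_{ij} = <φ_i, φ_j> and b_i = <f, φ_i>, with φ_0 = 1, φ_1 = x, φ_2 = x^2.
G =
  [2, 0, 2/3]
  [0, 2/3, 0]
  [2/3, 0, 2/5],
b = (0, -22/15, -8/15).
Solving gives a_0 = 1, a_1 = -11/5, a_2 = -3, so
  g(x) = -3*x^2 - 11*x/5 + 1.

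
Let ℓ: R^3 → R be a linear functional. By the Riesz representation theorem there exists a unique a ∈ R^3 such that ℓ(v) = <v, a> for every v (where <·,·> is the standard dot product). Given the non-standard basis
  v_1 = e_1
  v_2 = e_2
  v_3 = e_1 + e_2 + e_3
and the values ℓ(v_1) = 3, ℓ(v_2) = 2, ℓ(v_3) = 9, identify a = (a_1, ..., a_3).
a = (3, 2, 4)

Write a = (a_1, ..., a_3) in the standard basis. For each basis vector v_i, ℓ(v_i) = <v_i, a> is a linear equation in the a_j's. Collect the n equations into a matrix system V a = ℓ, where row i of V is v_i (expressed in the standard basis). Since V is invertible (lower-triangular with 1s on the diagonal, up to permutation), solve by back-substitution:
  V =
[[1, 0, 0],
 [0, 1, 0],
 [1, 1, 1]]
  V a = (3, 2, 9)
Solving gives a = (3, 2, 4).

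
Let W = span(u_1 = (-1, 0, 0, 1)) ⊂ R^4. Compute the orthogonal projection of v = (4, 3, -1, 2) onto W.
proj_W(v) = (1, 0, 0, -1)

Set up U = [u_1 | ... | u_1] ∈ R^(4×1). The projector onto W = col(U) is P = U (U^T U)^(-1) U^T.
Compute U^T U =
  [2],
and U^T v = (-2).
Solve U^T U · c = U^T v for the coefficients: c = (-1). The projection is proj_W(v) = U c.
Check: (v - proj_W(v)) · u_1 = 0  (should be 0).
Result: proj_W(v) = (1, 0, 0, -1).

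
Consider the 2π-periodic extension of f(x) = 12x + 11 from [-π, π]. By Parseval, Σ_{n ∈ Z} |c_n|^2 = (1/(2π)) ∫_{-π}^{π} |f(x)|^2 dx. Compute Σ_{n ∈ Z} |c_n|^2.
Σ |c_n|^2 = 48π^2 + 121

Expand and integrate term by term over [-π, π]:
  ∫ (12x)^2 dx = 144·(2π^3/3); ∫ 2·12·(11)·x dx = 0 (odd integrand); ∫ 11^2 dx = 121·2π.
So (1/(2π)) ∫_{-π}^{π} (12x + 11)^2 dx = 144π^2/3 + 121 = 48π^2 + 121.
Parseval ⇒ Σ |c_n|^2 = 48π^2 + 121.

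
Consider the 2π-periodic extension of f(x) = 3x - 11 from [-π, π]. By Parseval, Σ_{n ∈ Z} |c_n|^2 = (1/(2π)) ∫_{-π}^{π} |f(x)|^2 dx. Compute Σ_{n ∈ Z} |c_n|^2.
Σ |c_n|^2 = 3π^2 + 121

Expand and integrate term by term over [-π, π]:
  ∫ (3x)^2 dx = 9·(2π^3/3); ∫ 2·3·(-11)·x dx = 0 (odd integrand); ∫ (-11)^2 dx = 121·2π.
So (1/(2π)) ∫_{-π}^{π} (3x - 11)^2 dx = 9π^2/3 + 121 = 3π^2 + 121.
Parseval ⇒ Σ |c_n|^2 = 3π^2 + 121.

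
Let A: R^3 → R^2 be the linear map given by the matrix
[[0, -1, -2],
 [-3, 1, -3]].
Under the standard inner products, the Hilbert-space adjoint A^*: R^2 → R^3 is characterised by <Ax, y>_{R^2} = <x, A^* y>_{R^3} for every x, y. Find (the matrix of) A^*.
A^* = A^T =
[[0, -3],
 [-1, 1],
 [-2, -3]]

For real matrices with standard dot products, the defining identity <Ax, y> = <x, A^* y> gives (Ax)^T y = x^T (A^*) y, i.e. x^T A^T y = x^T (A^*) y. Since this holds for all x, y, we must have A^* = A^T. Therefore
A^* =
[[0, -3],
 [-1, 1],
 [-2, -3]].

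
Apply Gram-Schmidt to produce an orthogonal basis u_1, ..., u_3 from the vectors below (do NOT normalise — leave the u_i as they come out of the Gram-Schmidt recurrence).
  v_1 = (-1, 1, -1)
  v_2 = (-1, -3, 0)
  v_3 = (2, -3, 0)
Orthogonal basis:
  u_1 = (-1, 1, -1)
  u_2 = (-5/3, -7/3, -2/3)
  u_3 = (27/26, -9/26, -18/13)

Apply the Gram-Schmidt recurrence
  u_1 = v_1
  u_i = v_i − Σ_{j<i} ((v_i · u_j) / (u_j · u_j)) · u_j.

Step by step this gives:
  u_1 = (-1, 1, -1)
  u_2 = (-5/3, -7/3, -2/3)
  u_3 = (27/26, -9/26, -18/13)

Orthogonality check:
  u_2 · u_1 = 0 (should be 0)
  u_3 · u_1 = 0 (should be 0)
  u_3 · u_2 = 0 (should be 0)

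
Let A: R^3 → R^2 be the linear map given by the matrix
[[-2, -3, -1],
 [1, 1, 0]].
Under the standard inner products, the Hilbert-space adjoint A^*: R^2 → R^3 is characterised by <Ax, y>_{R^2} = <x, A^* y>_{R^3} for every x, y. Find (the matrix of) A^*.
A^* = A^T =
[[-2, 1],
 [-3, 1],
 [-1, 0]]

For real matrices with standard dot products, the defining identity <Ax, y> = <x, A^* y> gives (Ax)^T y = x^T (A^*) y, i.e. x^T A^T y = x^T (A^*) y. Since this holds for all x, y, we must have A^* = A^T. Therefore
A^* =
[[-2, 1],
 [-3, 1],
 [-1, 0]].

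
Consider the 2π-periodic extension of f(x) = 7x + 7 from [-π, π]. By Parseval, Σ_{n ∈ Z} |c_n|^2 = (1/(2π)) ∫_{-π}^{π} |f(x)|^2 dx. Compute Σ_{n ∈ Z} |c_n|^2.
Σ |c_n|^2 = 49π^2/3 + 49

Expand and integrate term by term over [-π, π]:
  ∫ (7x)^2 dx = 49·(2π^3/3); ∫ 2·7·(7)·x dx = 0 (odd integrand); ∫ 7^2 dx = 49·2π.
So (1/(2π)) ∫_{-π}^{π} (7x + 7)^2 dx = 49π^2/3 + 49 = 49π^2/3 + 49.
Parseval ⇒ Σ |c_n|^2 = 49π^2/3 + 49.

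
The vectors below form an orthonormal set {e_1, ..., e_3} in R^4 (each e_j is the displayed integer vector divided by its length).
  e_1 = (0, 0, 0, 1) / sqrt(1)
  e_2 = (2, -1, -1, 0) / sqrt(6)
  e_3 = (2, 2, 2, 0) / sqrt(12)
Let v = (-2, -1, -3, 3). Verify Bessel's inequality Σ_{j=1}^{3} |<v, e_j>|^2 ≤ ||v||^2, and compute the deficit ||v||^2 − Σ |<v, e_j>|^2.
Σ |<v, e_j>|^2 = 21; ||v||^2 = 23; deficit = 2

Write each e_j = u_j / sqrt(<u_j, u_j>) where u_j is the displayed integer vector. Then <v, e_j> = <v, u_j> / sqrt(<u_j, u_j>), so |<v, e_j>|^2 = <v, u_j>^2 / <u_j, u_j>.
Coefficients: <v, e_1> = 3/sqrt(1), <v, e_2> = 0/sqrt(6), <v, e_3> = -12/sqrt(12).
Square and sum: Σ |<v, e_j>|^2 = 21.
Compute ||v||^2 = v·v = 23.
Deficit = 23 − 21 = 2 ≥ 0, confirming Bessel's inequality. (The deficit equals ||v − Σ <v,e_j> e_j||^2, the squared distance from v to span{e_j}.)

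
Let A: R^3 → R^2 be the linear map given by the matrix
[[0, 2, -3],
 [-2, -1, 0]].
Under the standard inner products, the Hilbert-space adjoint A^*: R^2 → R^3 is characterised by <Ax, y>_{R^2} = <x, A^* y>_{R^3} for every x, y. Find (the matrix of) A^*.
A^* = A^T =
[[0, -2],
 [2, -1],
 [-3, 0]]

For real matrices with standard dot products, the defining identity <Ax, y> = <x, A^* y> gives (Ax)^T y = x^T (A^*) y, i.e. x^T A^T y = x^T (A^*) y. Since this holds for all x, y, we must have A^* = A^T. Therefore
A^* =
[[0, -2],
 [2, -1],
 [-3, 0]].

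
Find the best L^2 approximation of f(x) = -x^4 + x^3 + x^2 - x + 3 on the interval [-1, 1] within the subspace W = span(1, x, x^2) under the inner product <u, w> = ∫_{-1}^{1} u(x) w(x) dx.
g(x) = x^2/7 - 2*x/5 + 108/35

The best approximation g ∈ W is the orthogonal projection of f onto W. Writing g = a_0 + a_1 x + a_2 x^2, the coefficients solve the normal equations G · a = b where
  G_{ij} = <φ_i, φ_j> and b_i = <f, φ_i>, with φ_0 = 1, φ_1 = x, φ_2 = x^2.
G =
  [2, 0, 2/3]
  [0, 2/3, 0]
  [2/3, 0, 2/5],
b = (94/15, -4/15, 74/35).
Solving gives a_0 = 108/35, a_1 = -2/5, a_2 = 1/7, so
  g(x) = x^2/7 - 2*x/5 + 108/35.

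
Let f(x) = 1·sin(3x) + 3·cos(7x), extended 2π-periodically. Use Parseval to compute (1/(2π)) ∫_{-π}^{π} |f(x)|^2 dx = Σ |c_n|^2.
Σ |c_n|^2 = 5

Expand |f|^2 and use orthogonality of {sin(nx), cos(mx)} on [-π, π]:
  ∫_{-π}^{π} sin(nx)^2 dx = π, ∫ cos(mx)^2 dx = π, and cross terms integrate to 0.
So ∫_{-π}^{π} f(x)^2 dx = 1^2 · π + 3^2 · π = (1 + 9)π.
Divide by 2π: (1 + 9)/2 = 5.
By Parseval, this equals Σ |c_n|^2.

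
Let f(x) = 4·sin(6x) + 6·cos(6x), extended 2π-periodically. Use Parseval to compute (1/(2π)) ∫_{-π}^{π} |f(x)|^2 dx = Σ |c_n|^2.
Σ |c_n|^2 = 26

Expand |f|^2 and use orthogonality of {sin(nx), cos(mx)} on [-π, π]:
  ∫_{-π}^{π} sin(nx)^2 dx = π, ∫ cos(mx)^2 dx = π, and cross terms integrate to 0.
So ∫_{-π}^{π} f(x)^2 dx = 4^2 · π + 6^2 · π = (16 + 36)π.
Divide by 2π: (16 + 36)/2 = 26.
By Parseval, this equals Σ |c_n|^2.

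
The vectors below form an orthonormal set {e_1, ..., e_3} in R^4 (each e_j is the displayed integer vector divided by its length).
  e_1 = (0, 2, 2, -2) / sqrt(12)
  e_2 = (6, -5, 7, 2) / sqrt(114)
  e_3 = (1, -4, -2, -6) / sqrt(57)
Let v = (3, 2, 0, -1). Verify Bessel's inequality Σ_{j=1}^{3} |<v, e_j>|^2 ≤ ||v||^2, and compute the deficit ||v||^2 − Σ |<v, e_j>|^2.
Σ |<v, e_j>|^2 = 10/3; ||v||^2 = 14; deficit = 32/3

Write each e_j = u_j / sqrt(<u_j, u_j>) where u_j is the displayed integer vector. Then <v, e_j> = <v, u_j> / sqrt(<u_j, u_j>), so |<v, e_j>|^2 = <v, u_j>^2 / <u_j, u_j>.
Coefficients: <v, e_1> = 6/sqrt(12), <v, e_2> = 6/sqrt(114), <v, e_3> = 1/sqrt(57).
Square and sum: Σ |<v, e_j>|^2 = 10/3.
Compute ||v||^2 = v·v = 14.
Deficit = 14 − 10/3 = 32/3 ≥ 0, confirming Bessel's inequality. (The deficit equals ||v − Σ <v,e_j> e_j||^2, the squared distance from v to span{e_j}.)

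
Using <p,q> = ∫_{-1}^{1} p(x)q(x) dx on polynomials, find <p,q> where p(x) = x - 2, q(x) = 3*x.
<p,q> = 2

Expand the product: p(x)·q(x) = 3*x^2 - 6*x.
∫_{-1}^{1} of each monomial x^k gives [2/(k+1) if k even, 0 if k odd]. Integrating term-by-term (or equivalently evaluating the antiderivative F(x) = x^3 - 3*x^2 at the endpoints):
  F(1) − F(−1) = -2 − (-4) = 2.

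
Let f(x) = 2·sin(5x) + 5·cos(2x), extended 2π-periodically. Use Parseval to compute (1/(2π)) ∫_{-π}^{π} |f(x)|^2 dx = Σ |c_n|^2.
Σ |c_n|^2 = 29/2

Expand |f|^2 and use orthogonality of {sin(nx), cos(mx)} on [-π, π]:
  ∫_{-π}^{π} sin(nx)^2 dx = π, ∫ cos(mx)^2 dx = π, and cross terms integrate to 0.
So ∫_{-π}^{π} f(x)^2 dx = 2^2 · π + 5^2 · π = (4 + 25)π.
Divide by 2π: (4 + 25)/2 = 29/2.
By Parseval, this equals Σ |c_n|^2.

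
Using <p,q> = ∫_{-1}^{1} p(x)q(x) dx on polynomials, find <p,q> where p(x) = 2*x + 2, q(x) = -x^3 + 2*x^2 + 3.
<p,q> = 208/15

Expand the product: p(x)·q(x) = -2*x^4 + 2*x^3 + 4*x^2 + 6*x + 6.
∫_{-1}^{1} of each monomial x^k gives [2/(k+1) if k even, 0 if k odd]. Integrating term-by-term (or equivalently evaluating the antiderivative F(x) = -2*x^5/5 + x^4/2 + 4*x^3/3 + 3*x^2 + 6*x at the endpoints):
  F(1) − F(−1) = 313/30 − (-103/30) = 208/15.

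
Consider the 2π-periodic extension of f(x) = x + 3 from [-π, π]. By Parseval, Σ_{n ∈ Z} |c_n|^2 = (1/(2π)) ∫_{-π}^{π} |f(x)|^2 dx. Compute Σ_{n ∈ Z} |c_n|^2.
Σ |c_n|^2 = π^2/3 + 9

Expand and integrate term by term over [-π, π]:
  ∫ (x)^2 dx = 1·(2π^3/3); ∫ 2·1·(3)·x dx = 0 (odd integrand); ∫ 3^2 dx = 9·2π.
So (1/(2π)) ∫_{-π}^{π} (x + 3)^2 dx = 1π^2/3 + 9 = π^2/3 + 9.
Parseval ⇒ Σ |c_n|^2 = π^2/3 + 9.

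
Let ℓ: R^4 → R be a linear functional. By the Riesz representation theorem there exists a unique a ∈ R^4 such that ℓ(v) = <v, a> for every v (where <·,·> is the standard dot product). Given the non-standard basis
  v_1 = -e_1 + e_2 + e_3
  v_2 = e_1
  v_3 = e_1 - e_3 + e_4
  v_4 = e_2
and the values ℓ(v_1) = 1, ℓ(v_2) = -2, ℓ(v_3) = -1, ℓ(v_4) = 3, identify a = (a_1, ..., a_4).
a = (-2, 3, -4, -3)

Write a = (a_1, ..., a_4) in the standard basis. For each basis vector v_i, ℓ(v_i) = <v_i, a> is a linear equation in the a_j's. Collect the n equations into a matrix system V a = ℓ, where row i of V is v_i (expressed in the standard basis). Since V is invertible (lower-triangular with 1s on the diagonal, up to permutation), solve by back-substitution:
  V =
[[-1, 1, 1, 0],
 [1, 0, 0, 0],
 [1, 0, -1, 1],
 [0, 1, 0, 0]]
  V a = (1, -2, -1, 3)
Solving gives a = (-2, 3, -4, -3).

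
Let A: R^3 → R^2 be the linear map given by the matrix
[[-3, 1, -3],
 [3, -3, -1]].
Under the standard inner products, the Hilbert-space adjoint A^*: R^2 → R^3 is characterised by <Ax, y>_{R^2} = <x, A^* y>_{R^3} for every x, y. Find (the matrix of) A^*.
A^* = A^T =
[[-3, 3],
 [1, -3],
 [-3, -1]]

For real matrices with standard dot products, the defining identity <Ax, y> = <x, A^* y> gives (Ax)^T y = x^T (A^*) y, i.e. x^T A^T y = x^T (A^*) y. Since this holds for all x, y, we must have A^* = A^T. Therefore
A^* =
[[-3, 3],
 [1, -3],
 [-3, -1]].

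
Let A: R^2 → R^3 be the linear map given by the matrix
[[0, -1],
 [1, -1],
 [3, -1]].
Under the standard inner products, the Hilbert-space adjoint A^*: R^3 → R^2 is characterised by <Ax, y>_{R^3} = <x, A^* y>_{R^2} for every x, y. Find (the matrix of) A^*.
A^* = A^T =
[[0, 1, 3],
 [-1, -1, -1]]

For real matrices with standard dot products, the defining identity <Ax, y> = <x, A^* y> gives (Ax)^T y = x^T (A^*) y, i.e. x^T A^T y = x^T (A^*) y. Since this holds for all x, y, we must have A^* = A^T. Therefore
A^* =
[[0, 1, 3],
 [-1, -1, -1]].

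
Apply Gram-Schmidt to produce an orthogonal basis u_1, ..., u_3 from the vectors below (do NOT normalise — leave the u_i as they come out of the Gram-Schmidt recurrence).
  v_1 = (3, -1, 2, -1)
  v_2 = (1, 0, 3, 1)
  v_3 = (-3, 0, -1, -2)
Orthogonal basis:
  u_1 = (3, -1, 2, -1)
  u_2 = (-3/5, 8/15, 29/15, 23/15)
  u_3 = (-150/101, -35/101, 113/101, -189/101)

Apply the Gram-Schmidt recurrence
  u_1 = v_1
  u_i = v_i − Σ_{j<i} ((v_i · u_j) / (u_j · u_j)) · u_j.

Step by step this gives:
  u_1 = (3, -1, 2, -1)
  u_2 = (-3/5, 8/15, 29/15, 23/15)
  u_3 = (-150/101, -35/101, 113/101, -189/101)

Orthogonality check:
  u_2 · u_1 = 0 (should be 0)
  u_3 · u_1 = 0 (should be 0)
  u_3 · u_2 = 0 (should be 0)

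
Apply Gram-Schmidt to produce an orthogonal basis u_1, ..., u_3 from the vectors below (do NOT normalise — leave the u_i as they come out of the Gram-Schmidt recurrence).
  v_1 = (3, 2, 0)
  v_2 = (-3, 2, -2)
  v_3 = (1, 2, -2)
Orthogonal basis:
  u_1 = (3, 2, 0)
  u_2 = (-24/13, 36/13, -2)
  u_3 = (16/49, -24/49, -48/49)

Apply the Gram-Schmidt recurrence
  u_1 = v_1
  u_i = v_i − Σ_{j<i} ((v_i · u_j) / (u_j · u_j)) · u_j.

Step by step this gives:
  u_1 = (3, 2, 0)
  u_2 = (-24/13, 36/13, -2)
  u_3 = (16/49, -24/49, -48/49)

Orthogonality check:
  u_2 · u_1 = 0 (should be 0)
  u_3 · u_1 = 0 (should be 0)
  u_3 · u_2 = 0 (should be 0)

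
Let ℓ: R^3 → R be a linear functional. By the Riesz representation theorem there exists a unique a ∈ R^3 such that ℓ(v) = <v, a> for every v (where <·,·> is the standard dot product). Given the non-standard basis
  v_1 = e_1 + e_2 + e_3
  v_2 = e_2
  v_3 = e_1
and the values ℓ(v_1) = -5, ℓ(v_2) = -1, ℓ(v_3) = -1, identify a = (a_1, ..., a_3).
a = (-1, -1, -3)

Write a = (a_1, ..., a_3) in the standard basis. For each basis vector v_i, ℓ(v_i) = <v_i, a> is a linear equation in the a_j's. Collect the n equations into a matrix system V a = ℓ, where row i of V is v_i (expressed in the standard basis). Since V is invertible (lower-triangular with 1s on the diagonal, up to permutation), solve by back-substitution:
  V =
[[1, 1, 1],
 [0, 1, 0],
 [1, 0, 0]]
  V a = (-5, -1, -1)
Solving gives a = (-1, -1, -3).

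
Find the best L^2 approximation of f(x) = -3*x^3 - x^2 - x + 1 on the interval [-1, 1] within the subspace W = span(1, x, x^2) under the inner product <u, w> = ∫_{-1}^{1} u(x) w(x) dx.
g(x) = -x^2 - 14*x/5 + 1

The best approximation g ∈ W is the orthogonal projection of f onto W. Writing g = a_0 + a_1 x + a_2 x^2, the coefficients solve the normal equations G · a = b where
  G_{ij} = <φ_i, φ_j> and b_i = <f, φ_i>, with φ_0 = 1, φ_1 = x, φ_2 = x^2.
G =
  [2, 0, 2/3]
  [0, 2/3, 0]
  [2/3, 0, 2/5],
b = (4/3, -28/15, 4/15).
Solving gives a_0 = 1, a_1 = -14/5, a_2 = -1, so
  g(x) = -x^2 - 14*x/5 + 1.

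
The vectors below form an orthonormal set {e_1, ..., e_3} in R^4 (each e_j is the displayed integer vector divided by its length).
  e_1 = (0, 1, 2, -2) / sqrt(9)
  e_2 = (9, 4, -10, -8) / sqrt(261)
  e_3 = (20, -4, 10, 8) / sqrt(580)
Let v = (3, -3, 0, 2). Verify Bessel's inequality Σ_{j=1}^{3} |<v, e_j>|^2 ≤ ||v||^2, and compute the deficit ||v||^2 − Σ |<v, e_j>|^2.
Σ |<v, e_j>|^2 = 94/5; ||v||^2 = 22; deficit = 16/5

Write each e_j = u_j / sqrt(<u_j, u_j>) where u_j is the displayed integer vector. Then <v, e_j> = <v, u_j> / sqrt(<u_j, u_j>), so |<v, e_j>|^2 = <v, u_j>^2 / <u_j, u_j>.
Coefficients: <v, e_1> = -7/sqrt(9), <v, e_2> = -1/sqrt(261), <v, e_3> = 88/sqrt(580).
Square and sum: Σ |<v, e_j>|^2 = 94/5.
Compute ||v||^2 = v·v = 22.
Deficit = 22 − 94/5 = 16/5 ≥ 0, confirming Bessel's inequality. (The deficit equals ||v − Σ <v,e_j> e_j||^2, the squared distance from v to span{e_j}.)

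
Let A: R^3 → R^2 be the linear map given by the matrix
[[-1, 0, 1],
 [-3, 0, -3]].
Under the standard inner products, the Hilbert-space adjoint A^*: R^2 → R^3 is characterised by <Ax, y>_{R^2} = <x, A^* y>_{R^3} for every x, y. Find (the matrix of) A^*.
A^* = A^T =
[[-1, -3],
 [0, 0],
 [1, -3]]

For real matrices with standard dot products, the defining identity <Ax, y> = <x, A^* y> gives (Ax)^T y = x^T (A^*) y, i.e. x^T A^T y = x^T (A^*) y. Since this holds for all x, y, we must have A^* = A^T. Therefore
A^* =
[[-1, -3],
 [0, 0],
 [1, -3]].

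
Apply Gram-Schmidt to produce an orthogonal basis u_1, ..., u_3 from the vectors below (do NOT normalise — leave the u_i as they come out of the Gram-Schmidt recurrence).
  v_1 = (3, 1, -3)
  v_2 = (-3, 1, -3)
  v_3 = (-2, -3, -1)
Orthogonal basis:
  u_1 = (3, 1, -3)
  u_2 = (-60/19, 18/19, -54/19)
  u_3 = (0, -3, -1)

Apply the Gram-Schmidt recurrence
  u_1 = v_1
  u_i = v_i − Σ_{j<i} ((v_i · u_j) / (u_j · u_j)) · u_j.

Step by step this gives:
  u_1 = (3, 1, -3)
  u_2 = (-60/19, 18/19, -54/19)
  u_3 = (0, -3, -1)

Orthogonality check:
  u_2 · u_1 = 0 (should be 0)
  u_3 · u_1 = 0 (should be 0)
  u_3 · u_2 = 0 (should be 0)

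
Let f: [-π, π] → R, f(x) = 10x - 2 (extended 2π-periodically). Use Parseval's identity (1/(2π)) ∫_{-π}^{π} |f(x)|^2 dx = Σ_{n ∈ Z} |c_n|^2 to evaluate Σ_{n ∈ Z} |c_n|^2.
Σ |c_n|^2 = 100π^2/3 + 4

Expand and integrate term by term over [-π, π]:
  ∫ (10x)^2 dx = 100·(2π^3/3); ∫ 2·10·(-2)·x dx = 0 (odd integrand); ∫ (-2)^2 dx = 4·2π.
So (1/(2π)) ∫_{-π}^{π} (10x - 2)^2 dx = 100π^2/3 + 4 = 100π^2/3 + 4.
Parseval ⇒ Σ |c_n|^2 = 100π^2/3 + 4.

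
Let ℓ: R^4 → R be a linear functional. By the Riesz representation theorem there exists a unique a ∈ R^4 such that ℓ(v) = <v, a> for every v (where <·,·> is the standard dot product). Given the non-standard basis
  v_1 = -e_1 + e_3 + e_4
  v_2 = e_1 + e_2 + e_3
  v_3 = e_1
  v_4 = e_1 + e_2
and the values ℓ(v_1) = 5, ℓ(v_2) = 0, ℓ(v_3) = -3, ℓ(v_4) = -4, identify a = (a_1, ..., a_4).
a = (-3, -1, 4, -2)

Write a = (a_1, ..., a_4) in the standard basis. For each basis vector v_i, ℓ(v_i) = <v_i, a> is a linear equation in the a_j's. Collect the n equations into a matrix system V a = ℓ, where row i of V is v_i (expressed in the standard basis). Since V is invertible (lower-triangular with 1s on the diagonal, up to permutation), solve by back-substitution:
  V =
[[-1, 0, 1, 1],
 [1, 1, 1, 0],
 [1, 0, 0, 0],
 [1, 1, 0, 0]]
  V a = (5, 0, -3, -4)
Solving gives a = (-3, -1, 4, -2).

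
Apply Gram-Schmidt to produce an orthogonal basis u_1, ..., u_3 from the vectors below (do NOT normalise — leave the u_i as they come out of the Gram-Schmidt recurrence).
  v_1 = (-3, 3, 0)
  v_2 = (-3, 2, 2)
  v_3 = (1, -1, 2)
Orthogonal basis:
  u_1 = (-3, 3, 0)
  u_2 = (-1/2, -1/2, 2)
  u_3 = (4/9, 4/9, 2/9)

Apply the Gram-Schmidt recurrence
  u_1 = v_1
  u_i = v_i − Σ_{j<i} ((v_i · u_j) / (u_j · u_j)) · u_j.

Step by step this gives:
  u_1 = (-3, 3, 0)
  u_2 = (-1/2, -1/2, 2)
  u_3 = (4/9, 4/9, 2/9)

Orthogonality check:
  u_2 · u_1 = 0 (should be 0)
  u_3 · u_1 = 0 (should be 0)
  u_3 · u_2 = 0 (should be 0)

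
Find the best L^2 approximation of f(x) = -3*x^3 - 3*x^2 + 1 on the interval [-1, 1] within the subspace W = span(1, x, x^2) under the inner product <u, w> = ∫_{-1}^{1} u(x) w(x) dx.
g(x) = -3*x^2 - 9*x/5 + 1

The best approximation g ∈ W is the orthogonal projection of f onto W. Writing g = a_0 + a_1 x + a_2 x^2, the coefficients solve the normal equations G · a = b where
  G_{ij} = <φ_i, φ_j> and b_i = <f, φ_i>, with φ_0 = 1, φ_1 = x, φ_2 = x^2.
G =
  [2, 0, 2/3]
  [0, 2/3, 0]
  [2/3, 0, 2/5],
b = (0, -6/5, -8/15).
Solving gives a_0 = 1, a_1 = -9/5, a_2 = -3, so
  g(x) = -3*x^2 - 9*x/5 + 1.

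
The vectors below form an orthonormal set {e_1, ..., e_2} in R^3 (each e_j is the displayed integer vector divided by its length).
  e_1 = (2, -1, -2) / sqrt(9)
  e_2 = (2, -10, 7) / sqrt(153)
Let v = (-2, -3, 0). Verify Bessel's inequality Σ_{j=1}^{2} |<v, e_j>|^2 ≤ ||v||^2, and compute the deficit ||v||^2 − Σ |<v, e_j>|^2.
Σ |<v, e_j>|^2 = 77/17; ||v||^2 = 13; deficit = 144/17

Write each e_j = u_j / sqrt(<u_j, u_j>) where u_j is the displayed integer vector. Then <v, e_j> = <v, u_j> / sqrt(<u_j, u_j>), so |<v, e_j>|^2 = <v, u_j>^2 / <u_j, u_j>.
Coefficients: <v, e_1> = -1/sqrt(9), <v, e_2> = 26/sqrt(153).
Square and sum: Σ |<v, e_j>|^2 = 77/17.
Compute ||v||^2 = v·v = 13.
Deficit = 13 − 77/17 = 144/17 ≥ 0, confirming Bessel's inequality. (The deficit equals ||v − Σ <v,e_j> e_j||^2, the squared distance from v to span{e_j}.)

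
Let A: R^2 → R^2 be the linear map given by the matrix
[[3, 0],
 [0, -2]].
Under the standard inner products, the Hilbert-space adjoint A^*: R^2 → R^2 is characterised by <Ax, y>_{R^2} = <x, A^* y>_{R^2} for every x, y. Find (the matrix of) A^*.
A^* = A^T =
[[3, 0],
 [0, -2]]

For real matrices with standard dot products, the defining identity <Ax, y> = <x, A^* y> gives (Ax)^T y = x^T (A^*) y, i.e. x^T A^T y = x^T (A^*) y. Since this holds for all x, y, we must have A^* = A^T. Therefore
A^* =
[[3, 0],
 [0, -2]].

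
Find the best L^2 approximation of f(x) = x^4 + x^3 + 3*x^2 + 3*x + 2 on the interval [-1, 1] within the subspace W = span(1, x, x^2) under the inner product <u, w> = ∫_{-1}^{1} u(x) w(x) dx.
g(x) = 27*x^2/7 + 18*x/5 + 67/35

The best approximation g ∈ W is the orthogonal projection of f onto W. Writing g = a_0 + a_1 x + a_2 x^2, the coefficients solve the normal equations G · a = b where
  G_{ij} = <φ_i, φ_j> and b_i = <f, φ_i>, with φ_0 = 1, φ_1 = x, φ_2 = x^2.
G =
  [2, 0, 2/3]
  [0, 2/3, 0]
  [2/3, 0, 2/5],
b = (32/5, 12/5, 296/105).
Solving gives a_0 = 67/35, a_1 = 18/5, a_2 = 27/7, so
  g(x) = 27*x^2/7 + 18*x/5 + 67/35.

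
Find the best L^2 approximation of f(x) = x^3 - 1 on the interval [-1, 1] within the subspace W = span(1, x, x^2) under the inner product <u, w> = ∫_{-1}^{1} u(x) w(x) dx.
g(x) = 3*x/5 - 1

The best approximation g ∈ W is the orthogonal projection of f onto W. Writing g = a_0 + a_1 x + a_2 x^2, the coefficients solve the normal equations G · a = b where
  G_{ij} = <φ_i, φ_j> and b_i = <f, φ_i>, with φ_0 = 1, φ_1 = x, φ_2 = x^2.
G =
  [2, 0, 2/3]
  [0, 2/3, 0]
  [2/3, 0, 2/5],
b = (-2, 2/5, -2/3).
Solving gives a_0 = -1, a_1 = 3/5, a_2 = 0, so
  g(x) = 3*x/5 - 1.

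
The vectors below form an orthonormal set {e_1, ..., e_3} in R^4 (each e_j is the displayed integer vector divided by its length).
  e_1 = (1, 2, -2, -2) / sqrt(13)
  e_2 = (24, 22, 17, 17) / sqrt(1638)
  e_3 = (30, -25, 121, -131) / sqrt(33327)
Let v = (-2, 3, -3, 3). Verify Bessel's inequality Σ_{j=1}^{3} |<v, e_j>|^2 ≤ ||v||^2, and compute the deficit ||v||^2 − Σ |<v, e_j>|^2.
Σ |<v, e_j>|^2 = 13357/529; ||v||^2 = 31; deficit = 3042/529

Write each e_j = u_j / sqrt(<u_j, u_j>) where u_j is the displayed integer vector. Then <v, e_j> = <v, u_j> / sqrt(<u_j, u_j>), so |<v, e_j>|^2 = <v, u_j>^2 / <u_j, u_j>.
Coefficients: <v, e_1> = 4/sqrt(13), <v, e_2> = 18/sqrt(1638), <v, e_3> = -891/sqrt(33327).
Square and sum: Σ |<v, e_j>|^2 = 13357/529.
Compute ||v||^2 = v·v = 31.
Deficit = 31 − 13357/529 = 3042/529 ≥ 0, confirming Bessel's inequality. (The deficit equals ||v − Σ <v,e_j> e_j||^2, the squared distance from v to span{e_j}.)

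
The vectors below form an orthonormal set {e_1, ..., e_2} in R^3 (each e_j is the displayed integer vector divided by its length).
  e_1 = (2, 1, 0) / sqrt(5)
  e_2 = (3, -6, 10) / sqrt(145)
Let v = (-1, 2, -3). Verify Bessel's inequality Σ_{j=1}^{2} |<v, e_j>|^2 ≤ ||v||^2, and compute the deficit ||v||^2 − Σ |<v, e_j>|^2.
Σ |<v, e_j>|^2 = 405/29; ||v||^2 = 14; deficit = 1/29

Write each e_j = u_j / sqrt(<u_j, u_j>) where u_j is the displayed integer vector. Then <v, e_j> = <v, u_j> / sqrt(<u_j, u_j>), so |<v, e_j>|^2 = <v, u_j>^2 / <u_j, u_j>.
Coefficients: <v, e_1> = 0/sqrt(5), <v, e_2> = -45/sqrt(145).
Square and sum: Σ |<v, e_j>|^2 = 405/29.
Compute ||v||^2 = v·v = 14.
Deficit = 14 − 405/29 = 1/29 ≥ 0, confirming Bessel's inequality. (The deficit equals ||v − Σ <v,e_j> e_j||^2, the squared distance from v to span{e_j}.)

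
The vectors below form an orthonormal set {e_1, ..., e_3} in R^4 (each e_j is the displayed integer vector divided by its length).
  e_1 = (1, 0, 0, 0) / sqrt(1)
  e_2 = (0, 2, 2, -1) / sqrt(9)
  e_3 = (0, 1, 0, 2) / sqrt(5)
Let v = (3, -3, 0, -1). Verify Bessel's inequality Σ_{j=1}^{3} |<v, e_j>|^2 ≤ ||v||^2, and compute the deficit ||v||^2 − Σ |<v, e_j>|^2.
Σ |<v, e_j>|^2 = 151/9; ||v||^2 = 19; deficit = 20/9

Write each e_j = u_j / sqrt(<u_j, u_j>) where u_j is the displayed integer vector. Then <v, e_j> = <v, u_j> / sqrt(<u_j, u_j>), so |<v, e_j>|^2 = <v, u_j>^2 / <u_j, u_j>.
Coefficients: <v, e_1> = 3/sqrt(1), <v, e_2> = -5/sqrt(9), <v, e_3> = -5/sqrt(5).
Square and sum: Σ |<v, e_j>|^2 = 151/9.
Compute ||v||^2 = v·v = 19.
Deficit = 19 − 151/9 = 20/9 ≥ 0, confirming Bessel's inequality. (The deficit equals ||v − Σ <v,e_j> e_j||^2, the squared distance from v to span{e_j}.)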